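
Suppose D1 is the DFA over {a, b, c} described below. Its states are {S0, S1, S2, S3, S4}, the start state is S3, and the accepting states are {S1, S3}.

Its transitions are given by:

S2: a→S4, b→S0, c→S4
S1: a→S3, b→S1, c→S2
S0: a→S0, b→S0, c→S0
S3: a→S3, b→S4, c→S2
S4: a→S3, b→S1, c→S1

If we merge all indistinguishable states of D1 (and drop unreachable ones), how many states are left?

All states are reachable from the start state.
P0 = {S1,S3} | {S0,S2,S4}.
Refine {S1,S3} on symbol b: members go to different blocks, giving {S1} and {S3}.
On input a, block {S0,S2,S4} splits into {S0,S2} and {S4}.
On input a, block {S0,S2} splits into {S0} and {S2}.
Stable partition: {S1} | {S0} | {S3} | {S4} | {S2} — 5 equivalence classes.

5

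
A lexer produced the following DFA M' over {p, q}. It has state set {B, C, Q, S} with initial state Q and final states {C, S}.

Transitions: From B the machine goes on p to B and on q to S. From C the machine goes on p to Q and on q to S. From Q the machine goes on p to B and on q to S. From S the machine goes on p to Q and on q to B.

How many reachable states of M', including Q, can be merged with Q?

2

Reachable states from the start: {B,Q,S}. Unreachable: {C} — drop them.
Start with accepting vs non-accepting: {S} | {B,Q}.
The partition is now stable with 2 blocks: {S} | {B,Q}.
The equivalence class containing Q is {B,Q}, of size 2.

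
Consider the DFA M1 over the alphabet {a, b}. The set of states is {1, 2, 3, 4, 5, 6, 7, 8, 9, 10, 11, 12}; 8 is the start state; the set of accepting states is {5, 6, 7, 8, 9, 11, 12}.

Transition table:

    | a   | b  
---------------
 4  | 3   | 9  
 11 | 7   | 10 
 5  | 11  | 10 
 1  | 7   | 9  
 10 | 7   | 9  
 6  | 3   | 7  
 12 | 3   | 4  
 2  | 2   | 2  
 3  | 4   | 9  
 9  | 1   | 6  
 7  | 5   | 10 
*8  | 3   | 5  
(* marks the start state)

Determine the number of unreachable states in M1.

2

Starting at 8 and following transitions, the reachable set is {1, 3, 4, 5, 6, 7, 8, 9, 10, 11}. That leaves 2, 12 unreachable — 2 in total.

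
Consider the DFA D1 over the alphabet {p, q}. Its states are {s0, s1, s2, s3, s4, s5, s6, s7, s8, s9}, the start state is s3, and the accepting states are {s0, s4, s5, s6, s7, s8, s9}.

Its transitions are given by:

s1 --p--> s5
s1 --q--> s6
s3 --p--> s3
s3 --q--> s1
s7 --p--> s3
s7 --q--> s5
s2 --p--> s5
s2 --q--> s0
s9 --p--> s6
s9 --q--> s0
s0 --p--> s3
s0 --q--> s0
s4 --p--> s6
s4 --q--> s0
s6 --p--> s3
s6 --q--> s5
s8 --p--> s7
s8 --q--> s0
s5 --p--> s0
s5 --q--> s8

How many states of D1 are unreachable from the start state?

BFS from s3 reaches {s0, s1, s3, s5, s6, s7, s8}; the 3 state(s) s2, s4, s9 are never visited.

3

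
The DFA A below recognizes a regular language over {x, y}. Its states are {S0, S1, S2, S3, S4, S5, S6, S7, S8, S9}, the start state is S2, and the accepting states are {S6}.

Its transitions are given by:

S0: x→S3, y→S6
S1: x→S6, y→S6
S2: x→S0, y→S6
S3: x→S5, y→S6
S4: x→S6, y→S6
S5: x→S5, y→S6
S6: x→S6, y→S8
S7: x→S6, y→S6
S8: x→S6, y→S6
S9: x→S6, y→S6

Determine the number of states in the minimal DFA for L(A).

3

First remove the unreachable states {S1,S4,S7,S9}; 6 states remain.
P0 = {S6} | {S0,S2,S3,S5,S8}.
Split {S0,S2,S3,S5,S8} by δ(·,x) → {S0,S2,S3,S5} and {S8}.
No further refinement is possible. Final partition (3 blocks): {S6} | {S0,S2,S3,S5} | {S8}.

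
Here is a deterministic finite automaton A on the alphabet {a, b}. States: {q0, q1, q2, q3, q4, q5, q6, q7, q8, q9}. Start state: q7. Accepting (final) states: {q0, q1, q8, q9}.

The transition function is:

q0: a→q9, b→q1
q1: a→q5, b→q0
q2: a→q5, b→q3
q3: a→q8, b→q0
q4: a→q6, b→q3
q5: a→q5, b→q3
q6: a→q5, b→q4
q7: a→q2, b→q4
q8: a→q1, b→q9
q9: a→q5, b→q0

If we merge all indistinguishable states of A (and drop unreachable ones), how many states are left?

Start with accepting vs non-accepting: {q0,q1,q8,q9} | {q2,q3,q4,q5,q6,q7}.
Refine {q0,q1,q8,q9} on symbol a: members go to different blocks, giving {q0,q8} and {q1,q9}.
On input a, block {q2,q3,q4,q5,q6,q7} splits into {q2,q4,q5,q6,q7} and {q3}.
Refine {q2,q4,q5,q6,q7} on symbol b: members go to different blocks, giving {q2,q4,q5} and {q6,q7}.
Refine {q2,q4,q5} on symbol a: members go to different blocks, giving {q2,q5} and {q4}.
Stable partition: {q0,q8} | {q2,q5} | {q1,q9} | {q3} | {q6,q7} | {q4} — 6 equivalence classes.

6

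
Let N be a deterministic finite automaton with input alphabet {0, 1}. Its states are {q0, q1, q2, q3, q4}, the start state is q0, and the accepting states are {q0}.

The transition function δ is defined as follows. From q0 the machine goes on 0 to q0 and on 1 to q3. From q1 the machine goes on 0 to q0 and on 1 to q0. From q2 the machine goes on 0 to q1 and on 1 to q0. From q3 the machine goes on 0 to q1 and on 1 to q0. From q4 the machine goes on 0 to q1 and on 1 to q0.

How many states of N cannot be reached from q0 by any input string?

No path from q0 leads to q2, q4; the other 3 states are all reachable.

2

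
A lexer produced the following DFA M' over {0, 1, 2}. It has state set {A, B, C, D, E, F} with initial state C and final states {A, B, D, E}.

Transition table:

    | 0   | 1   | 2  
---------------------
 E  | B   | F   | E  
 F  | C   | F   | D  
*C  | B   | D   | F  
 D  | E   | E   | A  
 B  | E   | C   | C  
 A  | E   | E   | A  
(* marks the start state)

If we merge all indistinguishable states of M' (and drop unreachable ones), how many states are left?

5

Every state is reachable, so we keep all 6.
P0 = {A,B,D,E} | {C,F}.
Refine {A,B,D,E} on symbol 1: members go to different blocks, giving {A,D} and {B,E}.
On input 0, block {C,F} splits into {C} and {F}.
On input 1, block {B,E} splits into {B} and {E}.
The partition is now stable with 5 blocks: {A,D} | {C} | {B} | {F} | {E}.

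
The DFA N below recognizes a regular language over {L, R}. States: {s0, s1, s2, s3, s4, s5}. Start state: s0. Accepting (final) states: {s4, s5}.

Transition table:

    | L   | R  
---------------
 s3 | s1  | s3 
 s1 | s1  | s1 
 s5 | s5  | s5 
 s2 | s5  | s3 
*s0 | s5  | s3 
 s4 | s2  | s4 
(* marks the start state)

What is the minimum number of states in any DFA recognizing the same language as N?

3

First remove the unreachable states {s2,s4}; 4 states remain.
Start with accepting vs non-accepting: {s5} | {s0,s1,s3}.
Refine {s0,s1,s3} on symbol L: members go to different blocks, giving {s1,s3} and {s0}.
Stable partition: {s5} | {s1,s3} | {s0} — 3 equivalence classes.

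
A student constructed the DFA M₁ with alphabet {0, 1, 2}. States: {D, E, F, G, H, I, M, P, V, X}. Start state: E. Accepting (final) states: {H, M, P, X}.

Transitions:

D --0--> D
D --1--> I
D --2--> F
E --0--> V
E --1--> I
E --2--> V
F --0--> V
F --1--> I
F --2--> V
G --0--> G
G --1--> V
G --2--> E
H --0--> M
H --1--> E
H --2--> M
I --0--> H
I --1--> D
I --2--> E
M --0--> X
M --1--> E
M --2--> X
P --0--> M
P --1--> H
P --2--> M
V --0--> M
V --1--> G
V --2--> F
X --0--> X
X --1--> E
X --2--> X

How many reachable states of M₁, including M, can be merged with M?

States {P} cannot be reached from the start state, so discard them.
Initial partition by acceptance: {H,M,X} | {D,E,F,G,I,V}.
On input 0, block {D,E,F,G,I,V} splits into {D,E,F,G} and {I,V}.
On input 0, block {D,E,F,G} splits into {E,F} and {D,G}.
The partition is now stable with 4 blocks: {H,M,X} | {E,F} | {I,V} | {D,G}.
State M belongs to the block {H,M,X}, which has 3 states.

3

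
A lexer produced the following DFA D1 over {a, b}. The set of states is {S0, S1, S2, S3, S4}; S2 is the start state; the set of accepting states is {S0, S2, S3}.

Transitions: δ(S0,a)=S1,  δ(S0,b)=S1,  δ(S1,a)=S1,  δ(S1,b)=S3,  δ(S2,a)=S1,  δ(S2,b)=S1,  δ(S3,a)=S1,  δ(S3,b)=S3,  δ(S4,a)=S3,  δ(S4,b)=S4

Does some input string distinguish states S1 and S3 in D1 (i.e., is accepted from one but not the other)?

Yes

Reachable states from the start: {S1,S2,S3}. Unreachable: {S0,S4} — drop them.
P0 = {S2,S3} | {S1}.
Split {S2,S3} by δ(·,b) → {S2} and {S3}.
The partition is now stable with 3 blocks: {S2} | {S1} | {S3}.
S1 and S3 end up in different blocks, so they are distinguishable. For instance, the string 'ε' is accepted from only S3.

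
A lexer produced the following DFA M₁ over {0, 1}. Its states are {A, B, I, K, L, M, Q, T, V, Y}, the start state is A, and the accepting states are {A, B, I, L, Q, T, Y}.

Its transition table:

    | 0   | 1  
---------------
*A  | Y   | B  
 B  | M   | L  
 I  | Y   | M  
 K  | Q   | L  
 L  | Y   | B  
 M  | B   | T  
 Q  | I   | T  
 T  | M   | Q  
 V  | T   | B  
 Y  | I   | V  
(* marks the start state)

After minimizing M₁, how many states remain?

4

Reachable states from the start: {A,B,I,L,M,Q,T,V,Y}. Unreachable: {K} — drop them.
Initial partition by acceptance: {A,B,I,L,Q,T,Y} | {M,V}.
Refine {A,B,I,L,Q,T,Y} on symbol 0: members go to different blocks, giving {A,I,L,Q,Y} and {B,T}.
Split {A,I,L,Q,Y} by δ(·,1) → {A,L,Q} and {I,Y}.
The partition is now stable with 4 blocks: {A,L,Q} | {M,V} | {B,T} | {I,Y}.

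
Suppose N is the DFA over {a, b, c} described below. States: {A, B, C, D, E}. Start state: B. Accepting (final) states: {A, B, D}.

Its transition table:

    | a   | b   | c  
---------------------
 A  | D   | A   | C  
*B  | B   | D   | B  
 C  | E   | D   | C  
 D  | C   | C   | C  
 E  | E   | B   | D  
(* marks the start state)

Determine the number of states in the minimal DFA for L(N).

4

States {A} cannot be reached from the start state, so discard them.
P0 = {B,D} | {C,E}.
On input a, block {B,D} splits into {B} and {D}.
Refine {C,E} on symbol b: members go to different blocks, giving {C} and {E}.
No further refinement is possible. Final partition (4 blocks): {B} | {C} | {D} | {E}.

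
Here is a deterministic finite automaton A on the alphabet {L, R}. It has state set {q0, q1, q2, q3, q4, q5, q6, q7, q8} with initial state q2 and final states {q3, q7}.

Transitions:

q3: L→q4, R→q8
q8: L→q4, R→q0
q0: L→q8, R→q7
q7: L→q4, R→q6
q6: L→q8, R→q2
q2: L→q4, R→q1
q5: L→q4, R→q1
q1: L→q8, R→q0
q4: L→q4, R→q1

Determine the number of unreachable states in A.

No path from q2 leads to q3, q5; the other 7 states are all reachable.

2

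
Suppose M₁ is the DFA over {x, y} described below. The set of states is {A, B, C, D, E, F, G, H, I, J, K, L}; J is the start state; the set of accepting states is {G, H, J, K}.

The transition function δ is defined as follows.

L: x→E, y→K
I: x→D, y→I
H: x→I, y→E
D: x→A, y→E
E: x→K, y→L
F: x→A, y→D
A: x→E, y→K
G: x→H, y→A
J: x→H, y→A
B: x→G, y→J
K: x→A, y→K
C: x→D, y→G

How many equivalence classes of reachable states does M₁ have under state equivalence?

First remove the unreachable states {B,C,F,G}; 8 states remain.
P0 = {H,J,K} | {A,D,E,I,L}.
On input x, block {H,J,K} splits into {H,K} and {J}.
On input y, block {H,K} splits into {H} and {K}.
Split {A,D,E,I,L} by δ(·,x) → {A,D,I,L} and {E}.
On input x, block {A,D,I,L} splits into {A,L} and {D,I}.
Split {D,I} by δ(·,x) → {D} and {I}.
No further refinement is possible. Final partition (7 blocks): {H} | {A,L} | {J} | {K} | {E} | {D} | {I}.

7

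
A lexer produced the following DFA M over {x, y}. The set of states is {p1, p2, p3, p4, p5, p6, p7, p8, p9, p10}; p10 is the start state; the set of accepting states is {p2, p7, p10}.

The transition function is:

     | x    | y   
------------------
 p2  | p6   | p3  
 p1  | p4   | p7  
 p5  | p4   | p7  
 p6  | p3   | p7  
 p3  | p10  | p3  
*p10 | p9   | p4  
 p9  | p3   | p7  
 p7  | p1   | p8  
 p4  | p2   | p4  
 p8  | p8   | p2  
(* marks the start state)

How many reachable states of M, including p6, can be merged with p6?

3

Reachable states from the start: {p1,p2,p3,p4,p6,p7,p8,p9,p10}. Unreachable: {p5} — drop them.
Start with accepting vs non-accepting: {p2,p7,p10} | {p1,p3,p4,p6,p8,p9}.
Refine {p1,p3,p4,p6,p8,p9} on symbol x: members go to different blocks, giving {p1,p6,p8,p9} and {p3,p4}.
On input y, block {p2,p7,p10} splits into {p2,p10} and {p7}.
On input x, block {p1,p6,p8,p9} splits into {p1,p6,p9} and {p8}.
No further refinement is possible. Final partition (5 blocks): {p2,p10} | {p1,p6,p9} | {p3,p4} | {p7} | {p8}.
The equivalence class containing p6 is {p1,p6,p9}, of size 3.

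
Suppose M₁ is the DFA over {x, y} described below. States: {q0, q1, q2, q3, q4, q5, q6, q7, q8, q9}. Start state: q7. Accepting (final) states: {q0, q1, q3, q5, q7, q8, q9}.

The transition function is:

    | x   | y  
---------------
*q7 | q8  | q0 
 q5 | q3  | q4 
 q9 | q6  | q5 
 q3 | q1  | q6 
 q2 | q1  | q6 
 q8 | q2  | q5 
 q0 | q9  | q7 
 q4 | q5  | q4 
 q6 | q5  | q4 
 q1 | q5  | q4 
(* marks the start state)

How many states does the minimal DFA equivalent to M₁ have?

All states are reachable from the start state.
Start with accepting vs non-accepting: {q0,q1,q3,q5,q7,q8,q9} | {q2,q4,q6}.
Refine {q0,q1,q3,q5,q7,q8,q9} on symbol x: members go to different blocks, giving {q0,q1,q3,q5,q7} and {q8,q9}.
On input x, block {q0,q1,q3,q5,q7} splits into {q1,q3,q5} and {q0,q7}.
Stable partition: {q1,q3,q5} | {q2,q4,q6} | {q8,q9} | {q0,q7} — 4 equivalence classes.

4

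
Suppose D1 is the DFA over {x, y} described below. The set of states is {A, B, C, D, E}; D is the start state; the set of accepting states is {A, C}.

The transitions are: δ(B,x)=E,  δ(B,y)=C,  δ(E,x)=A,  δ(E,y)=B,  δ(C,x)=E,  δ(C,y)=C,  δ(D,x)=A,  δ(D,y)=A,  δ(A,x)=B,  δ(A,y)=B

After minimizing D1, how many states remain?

5

Every state is reachable, so we keep all 5.
Initial partition by acceptance: {A,C} | {B,D,E}.
On input y, block {A,C} splits into {A} and {C}.
Refine {B,D,E} on symbol x: members go to different blocks, giving {D,E} and {B}.
Refine {D,E} on symbol y: members go to different blocks, giving {D} and {E}.
No further refinement is possible. Final partition (5 blocks): {A} | {D} | {C} | {B} | {E}.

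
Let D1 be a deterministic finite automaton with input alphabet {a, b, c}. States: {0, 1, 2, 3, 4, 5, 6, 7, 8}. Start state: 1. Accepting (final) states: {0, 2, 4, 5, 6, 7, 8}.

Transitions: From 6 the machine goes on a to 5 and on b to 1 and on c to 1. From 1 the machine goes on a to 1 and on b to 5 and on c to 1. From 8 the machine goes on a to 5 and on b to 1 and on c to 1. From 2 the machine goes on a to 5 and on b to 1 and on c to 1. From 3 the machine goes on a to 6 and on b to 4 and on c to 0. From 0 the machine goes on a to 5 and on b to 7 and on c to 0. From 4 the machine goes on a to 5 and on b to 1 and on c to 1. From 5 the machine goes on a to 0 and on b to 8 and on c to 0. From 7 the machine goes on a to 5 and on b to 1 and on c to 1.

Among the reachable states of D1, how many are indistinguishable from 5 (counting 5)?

States {2,3,4,6} cannot be reached from the start state, so discard them.
Initial partition by acceptance: {0,5,7,8} | {1}.
Split {0,5,7,8} by δ(·,b) → {0,5} and {7,8}.
The partition is now stable with 3 blocks: {0,5} | {1} | {7,8}.
The equivalence class containing 5 is {0,5}, of size 2.

2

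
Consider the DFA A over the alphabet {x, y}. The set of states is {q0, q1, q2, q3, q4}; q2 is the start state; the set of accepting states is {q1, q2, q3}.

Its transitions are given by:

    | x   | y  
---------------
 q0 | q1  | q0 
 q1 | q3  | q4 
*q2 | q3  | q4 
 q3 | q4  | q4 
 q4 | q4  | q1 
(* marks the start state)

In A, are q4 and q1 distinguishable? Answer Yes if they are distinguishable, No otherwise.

Yes

Reachable states from the start: {q1,q2,q3,q4}. Unreachable: {q0} — drop them.
Initial partition by acceptance: {q1,q2,q3} | {q4}.
Refine {q1,q2,q3} on symbol x: members go to different blocks, giving {q1,q2} and {q3}.
No further refinement is possible. Final partition (3 blocks): {q1,q2} | {q4} | {q3}.
q4 and q1 end up in different blocks, so they are distinguishable. For instance, the string 'ε' is accepted from only q1.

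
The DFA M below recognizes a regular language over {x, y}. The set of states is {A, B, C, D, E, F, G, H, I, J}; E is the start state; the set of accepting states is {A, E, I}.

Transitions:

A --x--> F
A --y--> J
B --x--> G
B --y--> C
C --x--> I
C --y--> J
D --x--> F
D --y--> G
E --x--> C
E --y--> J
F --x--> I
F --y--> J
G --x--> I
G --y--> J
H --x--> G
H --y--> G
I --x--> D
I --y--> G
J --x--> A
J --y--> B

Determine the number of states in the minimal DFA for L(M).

First remove the unreachable states {H}; 9 states remain.
Start with accepting vs non-accepting: {A,E,I} | {B,C,D,F,G,J}.
Refine {B,C,D,F,G,J} on symbol x: members go to different blocks, giving {C,F,G,J} and {B,D}.
On input x, block {A,E,I} splits into {A,E} and {I}.
Refine {C,F,G,J} on symbol x: members go to different blocks, giving {C,F,G} and {J}.
No further refinement is possible. Final partition (5 blocks): {A,E} | {C,F,G} | {B,D} | {I} | {J}.

5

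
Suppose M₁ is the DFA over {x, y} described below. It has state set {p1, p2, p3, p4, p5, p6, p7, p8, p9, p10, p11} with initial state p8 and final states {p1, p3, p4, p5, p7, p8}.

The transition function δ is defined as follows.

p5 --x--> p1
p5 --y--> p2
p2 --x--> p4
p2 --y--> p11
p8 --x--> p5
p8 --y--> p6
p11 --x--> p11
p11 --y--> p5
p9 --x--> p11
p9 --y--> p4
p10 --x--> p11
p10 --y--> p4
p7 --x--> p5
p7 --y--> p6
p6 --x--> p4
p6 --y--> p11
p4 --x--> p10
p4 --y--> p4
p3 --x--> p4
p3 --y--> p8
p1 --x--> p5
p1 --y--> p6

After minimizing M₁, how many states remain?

Reachable states from the start: {p1,p2,p4,p5,p6,p8,p10,p11}. Unreachable: {p3,p7,p9} — drop them.
P0 = {p1,p4,p5,p8} | {p2,p6,p10,p11}.
Refine {p1,p4,p5,p8} on symbol x: members go to different blocks, giving {p1,p5,p8} and {p4}.
Split {p2,p6,p10,p11} by δ(·,x) → {p2,p6} and {p10,p11}.
Split {p10,p11} by δ(·,y) → {p10} and {p11}.
The partition is now stable with 5 blocks: {p1,p5,p8} | {p2,p6} | {p4} | {p10} | {p11}.

5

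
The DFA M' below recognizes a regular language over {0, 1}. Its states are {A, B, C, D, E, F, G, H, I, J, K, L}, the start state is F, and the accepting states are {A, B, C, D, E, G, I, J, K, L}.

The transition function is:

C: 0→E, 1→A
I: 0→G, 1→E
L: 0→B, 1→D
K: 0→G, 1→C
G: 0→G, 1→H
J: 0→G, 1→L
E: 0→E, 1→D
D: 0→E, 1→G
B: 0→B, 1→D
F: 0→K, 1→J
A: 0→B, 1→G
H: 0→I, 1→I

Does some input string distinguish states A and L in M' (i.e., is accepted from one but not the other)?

Yes

Every state is reachable, so we keep all 12.
P0 = {A,B,C,D,E,G,I,J,K,L} | {F,H}.
Refine {A,B,C,D,E,G,I,J,K,L} on symbol 1: members go to different blocks, giving {A,B,C,D,E,I,J,K,L} and {G}.
Split {A,B,C,D,E,I,J,K,L} by δ(·,0) → {A,B,C,D,E,L} and {I,J,K}.
On input 1, block {A,B,C,D,E,L} splits into {B,C,E,L} and {A,D}.
The partition is now stable with 5 blocks: {B,C,E,L} | {F,H} | {G} | {I,J,K} | {A,D}.
A and L end up in different blocks, so they are distinguishable. For instance, the string '11' is accepted from only L.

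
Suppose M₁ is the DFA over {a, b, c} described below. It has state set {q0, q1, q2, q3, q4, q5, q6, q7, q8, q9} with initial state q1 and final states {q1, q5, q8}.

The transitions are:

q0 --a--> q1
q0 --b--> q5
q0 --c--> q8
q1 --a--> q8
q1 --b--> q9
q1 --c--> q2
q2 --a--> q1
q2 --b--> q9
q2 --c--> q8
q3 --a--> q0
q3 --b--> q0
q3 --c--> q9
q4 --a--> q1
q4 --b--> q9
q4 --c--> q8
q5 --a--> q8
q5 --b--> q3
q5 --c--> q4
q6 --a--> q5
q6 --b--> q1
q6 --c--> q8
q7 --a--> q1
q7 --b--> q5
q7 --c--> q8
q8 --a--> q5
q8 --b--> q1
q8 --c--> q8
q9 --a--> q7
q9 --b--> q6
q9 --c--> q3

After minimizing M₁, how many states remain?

5

All states are reachable from the start state.
P0 = {q1,q5,q8} | {q0,q2,q3,q4,q6,q7,q9}.
Split {q1,q5,q8} by δ(·,b) → {q1,q5} and {q8}.
On input a, block {q0,q2,q3,q4,q6,q7,q9} splits into {q0,q2,q4,q6,q7} and {q3,q9}.
Split {q0,q2,q4,q6,q7} by δ(·,b) → {q0,q6,q7} and {q2,q4}.
Stable partition: {q1,q5} | {q0,q6,q7} | {q8} | {q3,q9} | {q2,q4} — 5 equivalence classes.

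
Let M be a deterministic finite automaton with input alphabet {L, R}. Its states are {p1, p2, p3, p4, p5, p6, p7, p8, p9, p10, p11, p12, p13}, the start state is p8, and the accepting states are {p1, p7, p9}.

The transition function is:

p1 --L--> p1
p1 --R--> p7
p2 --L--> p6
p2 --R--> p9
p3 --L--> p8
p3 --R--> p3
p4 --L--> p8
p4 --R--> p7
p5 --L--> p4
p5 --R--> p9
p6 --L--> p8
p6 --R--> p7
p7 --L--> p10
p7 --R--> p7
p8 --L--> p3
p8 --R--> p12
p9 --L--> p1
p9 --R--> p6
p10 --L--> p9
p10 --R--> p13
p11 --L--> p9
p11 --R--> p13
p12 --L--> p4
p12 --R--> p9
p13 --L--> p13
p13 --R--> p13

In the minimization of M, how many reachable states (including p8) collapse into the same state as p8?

First remove the unreachable states {p2,p5,p11}; 10 states remain.
P0 = {p1,p7,p9} | {p3,p4,p6,p8,p10,p12,p13}.
On input L, block {p1,p7,p9} splits into {p1,p9} and {p7}.
On input R, block {p1,p9} splits into {p1} and {p9}.
Refine {p3,p4,p6,p8,p10,p12,p13} on symbol L: members go to different blocks, giving {p3,p4,p6,p8,p12,p13} and {p10}.
On input R, block {p3,p4,p6,p8,p12,p13} splits into {p3,p8,p13} and {p4,p6} and {p12}.
On input R, block {p3,p8,p13} splits into {p3,p13} and {p8}.
Split {p3,p13} by δ(·,L) → {p3} and {p13}.
No further refinement is possible. Final partition (9 blocks): {p1} | {p3} | {p7} | {p9} | {p10} | {p4,p6} | {p12} | {p8} | {p13}.
State p8 belongs to the block {p8}, which has 1 states.

1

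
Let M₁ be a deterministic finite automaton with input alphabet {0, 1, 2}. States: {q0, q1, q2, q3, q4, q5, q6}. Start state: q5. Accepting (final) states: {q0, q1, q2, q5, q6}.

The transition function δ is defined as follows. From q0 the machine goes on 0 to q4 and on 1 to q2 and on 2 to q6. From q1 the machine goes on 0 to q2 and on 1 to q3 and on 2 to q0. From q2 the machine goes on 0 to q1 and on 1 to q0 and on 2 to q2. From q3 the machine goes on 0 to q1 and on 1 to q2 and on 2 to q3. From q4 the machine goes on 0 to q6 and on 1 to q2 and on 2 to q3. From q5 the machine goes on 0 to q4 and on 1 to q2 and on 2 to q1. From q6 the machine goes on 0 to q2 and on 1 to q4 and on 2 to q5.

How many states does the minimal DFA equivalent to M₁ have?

4

Every state is reachable, so we keep all 7.
Initial partition by acceptance: {q0,q1,q2,q5,q6} | {q3,q4}.
Split {q0,q1,q2,q5,q6} by δ(·,0) → {q1,q2,q6} and {q0,q5}.
Refine {q1,q2,q6} on symbol 1: members go to different blocks, giving {q1,q6} and {q2}.
The partition is now stable with 4 blocks: {q1,q6} | {q3,q4} | {q0,q5} | {q2}.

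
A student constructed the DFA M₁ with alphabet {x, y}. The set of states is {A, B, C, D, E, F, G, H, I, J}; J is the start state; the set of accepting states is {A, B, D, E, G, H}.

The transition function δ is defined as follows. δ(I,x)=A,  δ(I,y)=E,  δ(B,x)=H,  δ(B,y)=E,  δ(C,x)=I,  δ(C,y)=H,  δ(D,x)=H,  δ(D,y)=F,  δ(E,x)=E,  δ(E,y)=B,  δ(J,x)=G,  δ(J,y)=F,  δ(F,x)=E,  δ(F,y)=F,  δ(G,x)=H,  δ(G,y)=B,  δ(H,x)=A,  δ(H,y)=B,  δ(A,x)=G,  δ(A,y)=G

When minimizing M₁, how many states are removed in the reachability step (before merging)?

Starting at J and following transitions, the reachable set is {A, B, E, F, G, H, J}. That leaves C, D, I unreachable — 3 in total.

3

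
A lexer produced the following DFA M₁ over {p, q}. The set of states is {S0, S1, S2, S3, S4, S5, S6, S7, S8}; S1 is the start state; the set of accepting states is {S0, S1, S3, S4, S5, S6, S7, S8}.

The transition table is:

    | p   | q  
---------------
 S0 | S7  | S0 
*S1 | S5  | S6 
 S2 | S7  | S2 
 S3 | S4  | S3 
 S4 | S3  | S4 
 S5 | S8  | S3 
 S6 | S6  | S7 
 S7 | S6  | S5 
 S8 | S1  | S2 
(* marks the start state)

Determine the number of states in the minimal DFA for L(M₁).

7

First remove the unreachable states {S0}; 8 states remain.
Start with accepting vs non-accepting: {S1,S3,S4,S5,S6,S7,S8} | {S2}.
Split {S1,S3,S4,S5,S6,S7,S8} by δ(·,q) → {S1,S3,S4,S5,S6,S7} and {S8}.
Split {S1,S3,S4,S5,S6,S7} by δ(·,p) → {S1,S3,S4,S6,S7} and {S5}.
Split {S1,S3,S4,S6,S7} by δ(·,p) → {S3,S4,S6,S7} and {S1}.
On input q, block {S3,S4,S6,S7} splits into {S3,S4,S6} and {S7}.
Refine {S3,S4,S6} on symbol q: members go to different blocks, giving {S3,S4} and {S6}.
Stable partition: {S3,S4} | {S2} | {S8} | {S5} | {S1} | {S7} | {S6} — 7 equivalence classes.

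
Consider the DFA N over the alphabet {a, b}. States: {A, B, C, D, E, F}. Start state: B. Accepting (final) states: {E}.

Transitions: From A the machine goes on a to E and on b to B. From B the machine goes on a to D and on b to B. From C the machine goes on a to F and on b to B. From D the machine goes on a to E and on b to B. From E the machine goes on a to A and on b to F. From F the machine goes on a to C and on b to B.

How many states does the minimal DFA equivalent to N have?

4

Start with accepting vs non-accepting: {E} | {A,B,C,D,F}.
Refine {A,B,C,D,F} on symbol a: members go to different blocks, giving {B,C,F} and {A,D}.
On input a, block {B,C,F} splits into {C,F} and {B}.
The partition is now stable with 4 blocks: {E} | {C,F} | {A,D} | {B}.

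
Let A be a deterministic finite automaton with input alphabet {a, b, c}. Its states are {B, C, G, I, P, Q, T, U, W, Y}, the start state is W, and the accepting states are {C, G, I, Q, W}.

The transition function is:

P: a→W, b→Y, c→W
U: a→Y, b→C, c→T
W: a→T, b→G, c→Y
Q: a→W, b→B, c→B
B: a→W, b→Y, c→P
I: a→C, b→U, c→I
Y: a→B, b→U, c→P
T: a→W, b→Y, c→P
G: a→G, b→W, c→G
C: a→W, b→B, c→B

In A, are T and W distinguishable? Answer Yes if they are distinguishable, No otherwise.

Yes

First remove the unreachable states {I,Q}; 8 states remain.
Start with accepting vs non-accepting: {C,G,W} | {B,P,T,U,Y}.
Split {C,G,W} by δ(·,a) → {C,G} and {W}.
Refine {C,G} on symbol a: members go to different blocks, giving {C} and {G}.
Refine {B,P,T,U,Y} on symbol a: members go to different blocks, giving {B,P,T} and {U,Y}.
Refine {B,P,T} on symbol c: members go to different blocks, giving {B,T} and {P}.
Split {U,Y} by δ(·,a) → {Y} and {U}.
The partition is now stable with 7 blocks: {C} | {B,T} | {W} | {G} | {Y} | {P} | {U}.
T and W end up in different blocks, so they are distinguishable. For instance, the string 'ε' is accepted from only W.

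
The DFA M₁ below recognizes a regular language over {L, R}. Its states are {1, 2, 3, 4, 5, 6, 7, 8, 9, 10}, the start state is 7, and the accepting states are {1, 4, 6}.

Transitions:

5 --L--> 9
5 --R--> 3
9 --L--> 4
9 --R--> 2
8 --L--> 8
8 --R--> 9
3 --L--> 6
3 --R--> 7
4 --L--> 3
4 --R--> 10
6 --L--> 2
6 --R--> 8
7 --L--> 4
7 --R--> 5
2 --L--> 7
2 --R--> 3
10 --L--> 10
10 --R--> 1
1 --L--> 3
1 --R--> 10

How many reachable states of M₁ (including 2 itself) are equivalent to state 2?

P0 = {1,4,6} | {2,3,5,7,8,9,10}.
Split {2,3,5,7,8,9,10} by δ(·,L) → {2,5,8,10} and {3,7,9}.
Refine {1,4,6} on symbol L: members go to different blocks, giving {1,4} and {6}.
Refine {2,5,8,10} on symbol L: members go to different blocks, giving {2,5} and {8,10}.
Split {3,7,9} by δ(·,L) → {7,9} and {3}.
On input R, block {8,10} splits into {8} and {10}.
Stable partition: {1,4} | {2,5} | {7,9} | {6} | {8} | {3} | {10} — 7 equivalence classes.
The equivalence class containing 2 is {2,5}, of size 2.

2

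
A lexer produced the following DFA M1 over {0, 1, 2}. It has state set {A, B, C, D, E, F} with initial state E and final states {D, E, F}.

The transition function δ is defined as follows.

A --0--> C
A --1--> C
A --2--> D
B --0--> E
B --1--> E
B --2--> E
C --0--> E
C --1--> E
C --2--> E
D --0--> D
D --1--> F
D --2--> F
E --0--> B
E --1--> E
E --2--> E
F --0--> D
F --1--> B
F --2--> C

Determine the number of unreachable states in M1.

No path from E leads to A, C, D, F; the other 2 states are all reachable.

4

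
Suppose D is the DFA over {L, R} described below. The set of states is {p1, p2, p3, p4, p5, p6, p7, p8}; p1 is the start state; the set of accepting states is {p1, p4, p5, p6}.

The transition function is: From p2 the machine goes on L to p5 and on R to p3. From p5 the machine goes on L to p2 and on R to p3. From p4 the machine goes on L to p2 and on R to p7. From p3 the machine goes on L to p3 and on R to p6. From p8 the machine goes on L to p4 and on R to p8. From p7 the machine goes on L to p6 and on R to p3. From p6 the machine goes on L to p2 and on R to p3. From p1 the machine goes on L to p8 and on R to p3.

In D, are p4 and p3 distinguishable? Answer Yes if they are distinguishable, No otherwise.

Start with accepting vs non-accepting: {p1,p4,p5,p6} | {p2,p3,p7,p8}.
On input L, block {p2,p3,p7,p8} splits into {p2,p7,p8} and {p3}.
Split {p1,p4,p5,p6} by δ(·,R) → {p1,p5,p6} and {p4}.
Refine {p2,p7,p8} on symbol L: members go to different blocks, giving {p2,p7} and {p8}.
On input L, block {p1,p5,p6} splits into {p5,p6} and {p1}.
No further refinement is possible. Final partition (6 blocks): {p5,p6} | {p2,p7} | {p3} | {p4} | {p8} | {p1}.
p4 and p3 end up in different blocks, so they are distinguishable. For instance, the string 'ε' is accepted from only p4.

Yes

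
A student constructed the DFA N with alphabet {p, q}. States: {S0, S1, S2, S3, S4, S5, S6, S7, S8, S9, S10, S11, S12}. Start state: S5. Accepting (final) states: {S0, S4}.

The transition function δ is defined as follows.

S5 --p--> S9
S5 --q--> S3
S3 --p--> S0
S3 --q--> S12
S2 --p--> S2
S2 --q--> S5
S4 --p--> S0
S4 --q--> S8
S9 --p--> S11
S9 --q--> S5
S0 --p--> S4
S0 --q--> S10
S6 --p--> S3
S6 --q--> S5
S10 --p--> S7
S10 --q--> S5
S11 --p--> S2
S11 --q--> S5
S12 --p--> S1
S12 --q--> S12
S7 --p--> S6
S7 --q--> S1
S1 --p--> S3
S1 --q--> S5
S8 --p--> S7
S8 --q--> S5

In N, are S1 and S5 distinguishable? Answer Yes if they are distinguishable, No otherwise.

Yes

Start with accepting vs non-accepting: {S0,S4} | {S1,S2,S3,S5,S6,S7,S8,S9,S10,S11,S12}.
On input p, block {S1,S2,S3,S5,S6,S7,S8,S9,S10,S11,S12} splits into {S1,S2,S5,S6,S7,S8,S9,S10,S11,S12} and {S3}.
Split {S1,S2,S5,S6,S7,S8,S9,S10,S11,S12} by δ(·,p) → {S2,S5,S7,S8,S9,S10,S11,S12} and {S1,S6}.
On input p, block {S2,S5,S7,S8,S9,S10,S11,S12} splits into {S2,S5,S8,S9,S10,S11} and {S7,S12}.
On input p, block {S2,S5,S8,S9,S10,S11} splits into {S2,S5,S9,S11} and {S8,S10}.
Refine {S2,S5,S9,S11} on symbol q: members go to different blocks, giving {S2,S9,S11} and {S5}.
Split {S7,S12} by δ(·,q) → {S7} and {S12}.
The partition is now stable with 8 blocks: {S0,S4} | {S2,S9,S11} | {S3} | {S1,S6} | {S7} | {S8,S10} | {S5} | {S12}.
S1 and S5 end up in different blocks, so they are distinguishable. For instance, the string 'pp' is accepted from only S1.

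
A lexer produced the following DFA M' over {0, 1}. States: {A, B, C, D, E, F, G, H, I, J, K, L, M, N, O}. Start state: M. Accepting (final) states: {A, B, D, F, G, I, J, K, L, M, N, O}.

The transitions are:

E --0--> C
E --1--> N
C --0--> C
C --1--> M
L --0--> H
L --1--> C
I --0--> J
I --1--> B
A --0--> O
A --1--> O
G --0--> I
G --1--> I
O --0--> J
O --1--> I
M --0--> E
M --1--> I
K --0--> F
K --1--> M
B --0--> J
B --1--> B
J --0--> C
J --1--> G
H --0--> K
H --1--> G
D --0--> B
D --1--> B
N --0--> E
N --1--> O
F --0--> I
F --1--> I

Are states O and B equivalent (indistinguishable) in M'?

Yes

States {A,D,F,H,K,L} cannot be reached from the start state, so discard them.
Start with accepting vs non-accepting: {B,G,I,J,M,N,O} | {C,E}.
Refine {B,G,I,J,M,N,O} on symbol 0: members go to different blocks, giving {B,G,I,O} and {J,M,N}.
Split {B,G,I,O} by δ(·,0) → {B,I,O} and {G}.
Split {J,M,N} by δ(·,1) → {M,N} and {J}.
Stable partition: {B,I,O} | {C,E} | {M,N} | {G} | {J} — 5 equivalence classes.
O and B lie in the same block of the stable partition, so they are equivalent — no string distinguishes them.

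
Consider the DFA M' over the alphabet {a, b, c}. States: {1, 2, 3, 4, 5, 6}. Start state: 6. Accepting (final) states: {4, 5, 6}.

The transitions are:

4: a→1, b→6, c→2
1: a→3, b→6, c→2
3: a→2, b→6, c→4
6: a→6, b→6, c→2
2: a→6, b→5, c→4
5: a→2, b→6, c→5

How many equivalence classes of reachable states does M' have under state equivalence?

6

Start with accepting vs non-accepting: {4,5,6} | {1,2,3}.
Refine {4,5,6} on symbol a: members go to different blocks, giving {4,5} and {6}.
On input c, block {4,5} splits into {4} and {5}.
Refine {1,2,3} on symbol a: members go to different blocks, giving {1,3} and {2}.
On input a, block {1,3} splits into {1} and {3}.
No further refinement is possible. Final partition (6 blocks): {4} | {1} | {6} | {5} | {2} | {3}.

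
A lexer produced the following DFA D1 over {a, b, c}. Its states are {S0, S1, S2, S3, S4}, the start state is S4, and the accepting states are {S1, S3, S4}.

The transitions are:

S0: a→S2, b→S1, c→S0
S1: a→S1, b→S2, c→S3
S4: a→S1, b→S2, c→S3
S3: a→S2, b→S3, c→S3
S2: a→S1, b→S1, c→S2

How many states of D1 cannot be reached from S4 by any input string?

BFS from S4 reaches {S1, S2, S3, S4}; the 1 state(s) S0 are never visited.

1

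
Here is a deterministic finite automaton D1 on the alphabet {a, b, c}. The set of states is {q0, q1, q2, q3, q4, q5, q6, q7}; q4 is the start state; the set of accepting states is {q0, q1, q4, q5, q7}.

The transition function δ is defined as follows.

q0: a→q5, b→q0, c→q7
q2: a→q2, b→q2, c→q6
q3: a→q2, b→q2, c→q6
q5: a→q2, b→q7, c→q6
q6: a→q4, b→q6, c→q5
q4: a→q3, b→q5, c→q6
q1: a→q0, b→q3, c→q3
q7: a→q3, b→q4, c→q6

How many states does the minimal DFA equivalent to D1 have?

3

First remove the unreachable states {q0,q1}; 6 states remain.
Initial partition by acceptance: {q4,q5,q7} | {q2,q3,q6}.
Split {q2,q3,q6} by δ(·,a) → {q2,q3} and {q6}.
Stable partition: {q4,q5,q7} | {q2,q3} | {q6} — 3 equivalence classes.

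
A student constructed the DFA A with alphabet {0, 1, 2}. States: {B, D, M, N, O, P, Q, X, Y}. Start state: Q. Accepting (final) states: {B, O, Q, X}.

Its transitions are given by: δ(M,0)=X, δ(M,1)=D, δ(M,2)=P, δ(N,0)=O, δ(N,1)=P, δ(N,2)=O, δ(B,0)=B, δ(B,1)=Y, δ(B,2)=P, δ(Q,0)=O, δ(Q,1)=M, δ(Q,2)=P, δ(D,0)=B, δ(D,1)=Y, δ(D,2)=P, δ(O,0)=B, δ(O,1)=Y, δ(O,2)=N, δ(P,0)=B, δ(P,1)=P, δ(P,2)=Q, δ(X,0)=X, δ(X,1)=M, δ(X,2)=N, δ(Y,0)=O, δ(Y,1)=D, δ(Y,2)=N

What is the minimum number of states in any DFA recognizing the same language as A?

All states are reachable from the start state.
P0 = {B,O,Q,X} | {D,M,N,P,Y}.
Refine {D,M,N,P,Y} on symbol 2: members go to different blocks, giving {D,M,Y} and {N,P}.
Stable partition: {B,O,Q,X} | {D,M,Y} | {N,P} — 3 equivalence classes.

3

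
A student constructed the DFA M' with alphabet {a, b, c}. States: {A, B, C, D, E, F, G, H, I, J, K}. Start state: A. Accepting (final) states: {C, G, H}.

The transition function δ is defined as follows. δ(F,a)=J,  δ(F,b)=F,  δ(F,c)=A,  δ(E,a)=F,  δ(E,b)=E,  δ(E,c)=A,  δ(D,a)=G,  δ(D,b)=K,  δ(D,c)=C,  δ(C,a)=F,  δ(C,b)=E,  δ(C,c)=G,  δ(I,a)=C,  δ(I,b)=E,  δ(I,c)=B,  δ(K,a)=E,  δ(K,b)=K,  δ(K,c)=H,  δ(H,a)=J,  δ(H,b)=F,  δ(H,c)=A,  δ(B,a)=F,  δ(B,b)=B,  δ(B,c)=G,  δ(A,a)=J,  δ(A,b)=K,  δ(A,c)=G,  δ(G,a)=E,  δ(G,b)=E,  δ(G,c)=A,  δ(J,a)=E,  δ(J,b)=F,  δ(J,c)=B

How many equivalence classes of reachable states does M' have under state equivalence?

3

First remove the unreachable states {C,D,I}; 8 states remain.
P0 = {G,H} | {A,B,E,F,J,K}.
Refine {A,B,E,F,J,K} on symbol c: members go to different blocks, giving {A,B,K} and {E,F,J}.
Stable partition: {G,H} | {A,B,K} | {E,F,J} — 3 equivalence classes.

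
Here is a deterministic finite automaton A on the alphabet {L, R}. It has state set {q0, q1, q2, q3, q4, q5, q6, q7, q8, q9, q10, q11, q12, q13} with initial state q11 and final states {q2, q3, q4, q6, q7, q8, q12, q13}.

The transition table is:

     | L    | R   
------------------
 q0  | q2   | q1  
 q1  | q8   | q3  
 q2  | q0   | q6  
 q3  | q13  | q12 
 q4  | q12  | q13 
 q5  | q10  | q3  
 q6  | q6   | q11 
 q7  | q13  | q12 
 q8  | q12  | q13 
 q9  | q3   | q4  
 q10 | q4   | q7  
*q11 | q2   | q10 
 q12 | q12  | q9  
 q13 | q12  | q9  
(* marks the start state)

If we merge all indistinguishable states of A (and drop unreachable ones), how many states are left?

Reachable states from the start: {q0,q1,q2,q3,q4,q6,q7,q8,q9,q10,q11,q12,q13}. Unreachable: {q5} — drop them.
Start with accepting vs non-accepting: {q2,q3,q4,q6,q7,q8,q12,q13} | {q0,q1,q9,q10,q11}.
Refine {q2,q3,q4,q6,q7,q8,q12,q13} on symbol L: members go to different blocks, giving {q3,q4,q6,q7,q8,q12,q13} and {q2}.
Split {q3,q4,q6,q7,q8,q12,q13} by δ(·,R) → {q3,q4,q7,q8} and {q6,q12,q13}.
Split {q0,q1,q9,q10,q11} by δ(·,L) → {q1,q9,q10} and {q0,q11}.
Split {q6,q12,q13} by δ(·,R) → {q12,q13} and {q6}.
Stable partition: {q3,q4,q7,q8} | {q1,q9,q10} | {q2} | {q12,q13} | {q0,q11} | {q6} — 6 equivalence classes.

6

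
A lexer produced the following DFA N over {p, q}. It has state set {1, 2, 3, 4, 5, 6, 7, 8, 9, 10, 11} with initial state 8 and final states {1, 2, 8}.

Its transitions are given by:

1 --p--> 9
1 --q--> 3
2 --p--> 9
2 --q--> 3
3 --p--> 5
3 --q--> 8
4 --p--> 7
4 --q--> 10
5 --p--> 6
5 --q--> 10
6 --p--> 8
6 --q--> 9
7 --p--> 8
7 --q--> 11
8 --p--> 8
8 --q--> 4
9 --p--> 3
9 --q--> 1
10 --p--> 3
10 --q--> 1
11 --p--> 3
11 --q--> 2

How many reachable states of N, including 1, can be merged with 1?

All states are reachable from the start state.
P0 = {1,2,8} | {3,4,5,6,7,9,10,11}.
Split {1,2,8} by δ(·,p) → {1,2} and {8}.
On input p, block {3,4,5,6,7,9,10,11} splits into {3,4,5,9,10,11} and {6,7}.
Split {3,4,5,9,10,11} by δ(·,p) → {3,9,10,11} and {4,5}.
Refine {3,9,10,11} on symbol p: members go to different blocks, giving {9,10,11} and {3}.
Stable partition: {1,2} | {9,10,11} | {8} | {6,7} | {4,5} | {3} — 6 equivalence classes.
State 1 belongs to the block {1,2}, which has 2 states.

2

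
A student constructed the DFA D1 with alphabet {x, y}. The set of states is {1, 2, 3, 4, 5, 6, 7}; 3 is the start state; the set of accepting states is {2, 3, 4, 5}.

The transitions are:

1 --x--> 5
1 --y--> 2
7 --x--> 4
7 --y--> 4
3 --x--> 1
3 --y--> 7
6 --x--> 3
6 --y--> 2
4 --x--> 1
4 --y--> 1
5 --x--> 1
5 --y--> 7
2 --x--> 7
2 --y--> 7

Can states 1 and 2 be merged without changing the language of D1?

No

States {6} cannot be reached from the start state, so discard them.
Initial partition by acceptance: {2,3,4,5} | {1,7}.
Stable partition: {2,3,4,5} | {1,7} — 2 equivalence classes.
1 and 2 end up in different blocks, so they are distinguishable. For instance, the string 'ε' is accepted from only 2.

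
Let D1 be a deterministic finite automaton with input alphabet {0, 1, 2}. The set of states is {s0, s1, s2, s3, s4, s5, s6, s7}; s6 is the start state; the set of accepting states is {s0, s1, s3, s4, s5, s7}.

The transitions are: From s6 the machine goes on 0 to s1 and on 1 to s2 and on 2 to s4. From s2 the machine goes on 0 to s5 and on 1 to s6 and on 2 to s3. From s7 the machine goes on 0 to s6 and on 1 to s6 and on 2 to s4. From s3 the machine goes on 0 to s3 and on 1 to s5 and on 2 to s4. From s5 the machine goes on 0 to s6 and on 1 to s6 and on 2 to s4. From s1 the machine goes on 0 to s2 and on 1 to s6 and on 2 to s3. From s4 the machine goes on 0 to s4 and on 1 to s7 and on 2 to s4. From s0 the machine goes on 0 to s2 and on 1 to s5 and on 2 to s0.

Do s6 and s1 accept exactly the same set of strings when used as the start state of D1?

Reachable states from the start: {s1,s2,s3,s4,s5,s6,s7}. Unreachable: {s0} — drop them.
Start with accepting vs non-accepting: {s1,s3,s4,s5,s7} | {s2,s6}.
Split {s1,s3,s4,s5,s7} by δ(·,0) → {s1,s5,s7} and {s3,s4}.
The partition is now stable with 3 blocks: {s1,s5,s7} | {s2,s6} | {s3,s4}.
s6 and s1 end up in different blocks, so they are distinguishable. For instance, the string 'ε' is accepted from only s1.

No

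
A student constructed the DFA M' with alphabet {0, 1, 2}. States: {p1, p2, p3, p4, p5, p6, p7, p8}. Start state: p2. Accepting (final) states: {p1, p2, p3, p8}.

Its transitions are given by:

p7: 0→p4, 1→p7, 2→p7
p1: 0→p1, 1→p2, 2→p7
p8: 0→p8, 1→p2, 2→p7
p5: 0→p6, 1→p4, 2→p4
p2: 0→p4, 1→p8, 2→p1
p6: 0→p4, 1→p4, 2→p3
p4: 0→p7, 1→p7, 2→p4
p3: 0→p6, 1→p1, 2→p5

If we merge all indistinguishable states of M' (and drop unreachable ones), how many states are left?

3

Reachable states from the start: {p1,p2,p4,p7,p8}. Unreachable: {p3,p5,p6} — drop them.
Start with accepting vs non-accepting: {p1,p2,p8} | {p4,p7}.
On input 0, block {p1,p2,p8} splits into {p1,p8} and {p2}.
The partition is now stable with 3 blocks: {p1,p8} | {p4,p7} | {p2}.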